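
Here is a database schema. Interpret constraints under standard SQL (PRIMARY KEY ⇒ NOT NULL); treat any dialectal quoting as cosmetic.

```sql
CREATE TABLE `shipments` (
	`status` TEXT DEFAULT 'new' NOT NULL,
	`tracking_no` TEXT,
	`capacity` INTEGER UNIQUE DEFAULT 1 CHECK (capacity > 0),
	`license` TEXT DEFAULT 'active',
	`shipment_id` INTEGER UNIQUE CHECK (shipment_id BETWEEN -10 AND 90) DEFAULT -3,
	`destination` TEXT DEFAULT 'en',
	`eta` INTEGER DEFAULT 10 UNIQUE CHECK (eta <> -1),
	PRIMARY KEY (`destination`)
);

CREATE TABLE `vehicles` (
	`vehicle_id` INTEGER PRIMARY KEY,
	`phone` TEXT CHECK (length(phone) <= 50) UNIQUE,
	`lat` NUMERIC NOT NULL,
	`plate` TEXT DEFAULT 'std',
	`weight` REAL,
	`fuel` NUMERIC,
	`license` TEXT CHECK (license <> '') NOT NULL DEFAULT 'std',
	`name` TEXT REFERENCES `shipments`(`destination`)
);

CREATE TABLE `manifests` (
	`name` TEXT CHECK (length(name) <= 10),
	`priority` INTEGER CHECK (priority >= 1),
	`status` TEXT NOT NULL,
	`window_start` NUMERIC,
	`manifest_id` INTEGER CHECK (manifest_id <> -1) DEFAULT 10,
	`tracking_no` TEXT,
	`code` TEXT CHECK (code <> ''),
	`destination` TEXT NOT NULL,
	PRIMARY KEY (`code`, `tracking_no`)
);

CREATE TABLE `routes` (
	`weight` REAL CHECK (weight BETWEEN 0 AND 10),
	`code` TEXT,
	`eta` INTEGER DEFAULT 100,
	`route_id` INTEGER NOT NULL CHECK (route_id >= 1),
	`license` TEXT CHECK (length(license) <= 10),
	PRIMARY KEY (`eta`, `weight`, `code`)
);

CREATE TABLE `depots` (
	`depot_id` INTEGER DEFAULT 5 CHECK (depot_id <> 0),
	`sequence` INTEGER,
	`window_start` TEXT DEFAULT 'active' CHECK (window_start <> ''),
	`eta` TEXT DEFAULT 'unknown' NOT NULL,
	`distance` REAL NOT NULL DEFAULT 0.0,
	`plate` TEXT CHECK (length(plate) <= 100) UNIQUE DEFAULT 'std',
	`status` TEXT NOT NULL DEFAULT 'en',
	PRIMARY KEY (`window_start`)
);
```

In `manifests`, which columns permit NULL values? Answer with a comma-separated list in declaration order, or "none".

- name: CHECK does not forbid NULL (a CHECK constraint passes when its expression is NULL) → nullable.
- priority: CHECK does not forbid NULL (a CHECK constraint passes when its expression is NULL) → nullable.
- status: declared NOT NULL → not nullable.
- window_start: no NOT NULL constraint applies → nullable.
- manifest_id: CHECK does not forbid NULL (a CHECK constraint passes when its expression is NULL) → nullable.
- tracking_no: part of the PRIMARY KEY, which implies NOT NULL → not nullable.
- code: part of the PRIMARY KEY, which implies NOT NULL → not nullable.
- destination: declared NOT NULL → not nullable.

name, priority, window_start, manifest_id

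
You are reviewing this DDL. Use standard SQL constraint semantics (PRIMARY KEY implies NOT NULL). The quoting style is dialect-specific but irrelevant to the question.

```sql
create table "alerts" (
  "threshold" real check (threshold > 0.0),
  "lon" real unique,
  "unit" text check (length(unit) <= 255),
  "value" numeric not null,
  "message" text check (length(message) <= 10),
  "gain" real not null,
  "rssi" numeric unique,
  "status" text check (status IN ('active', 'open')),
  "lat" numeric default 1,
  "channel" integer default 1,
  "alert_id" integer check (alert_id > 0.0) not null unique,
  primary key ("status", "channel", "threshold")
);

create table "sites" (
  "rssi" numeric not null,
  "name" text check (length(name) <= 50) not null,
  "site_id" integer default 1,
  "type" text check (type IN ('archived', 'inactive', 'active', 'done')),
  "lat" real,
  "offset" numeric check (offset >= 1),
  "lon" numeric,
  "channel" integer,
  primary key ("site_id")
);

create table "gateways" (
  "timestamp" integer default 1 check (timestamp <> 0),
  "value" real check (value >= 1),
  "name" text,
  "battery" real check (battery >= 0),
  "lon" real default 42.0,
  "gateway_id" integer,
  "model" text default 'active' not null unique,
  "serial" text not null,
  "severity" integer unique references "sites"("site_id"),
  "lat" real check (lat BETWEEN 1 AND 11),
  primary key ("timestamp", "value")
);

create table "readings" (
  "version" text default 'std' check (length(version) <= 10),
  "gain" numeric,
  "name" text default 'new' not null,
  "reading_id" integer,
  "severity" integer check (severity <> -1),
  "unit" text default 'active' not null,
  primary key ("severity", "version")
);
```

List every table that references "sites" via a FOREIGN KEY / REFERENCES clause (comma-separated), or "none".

gateways

- gateways.severity references sites(site_id).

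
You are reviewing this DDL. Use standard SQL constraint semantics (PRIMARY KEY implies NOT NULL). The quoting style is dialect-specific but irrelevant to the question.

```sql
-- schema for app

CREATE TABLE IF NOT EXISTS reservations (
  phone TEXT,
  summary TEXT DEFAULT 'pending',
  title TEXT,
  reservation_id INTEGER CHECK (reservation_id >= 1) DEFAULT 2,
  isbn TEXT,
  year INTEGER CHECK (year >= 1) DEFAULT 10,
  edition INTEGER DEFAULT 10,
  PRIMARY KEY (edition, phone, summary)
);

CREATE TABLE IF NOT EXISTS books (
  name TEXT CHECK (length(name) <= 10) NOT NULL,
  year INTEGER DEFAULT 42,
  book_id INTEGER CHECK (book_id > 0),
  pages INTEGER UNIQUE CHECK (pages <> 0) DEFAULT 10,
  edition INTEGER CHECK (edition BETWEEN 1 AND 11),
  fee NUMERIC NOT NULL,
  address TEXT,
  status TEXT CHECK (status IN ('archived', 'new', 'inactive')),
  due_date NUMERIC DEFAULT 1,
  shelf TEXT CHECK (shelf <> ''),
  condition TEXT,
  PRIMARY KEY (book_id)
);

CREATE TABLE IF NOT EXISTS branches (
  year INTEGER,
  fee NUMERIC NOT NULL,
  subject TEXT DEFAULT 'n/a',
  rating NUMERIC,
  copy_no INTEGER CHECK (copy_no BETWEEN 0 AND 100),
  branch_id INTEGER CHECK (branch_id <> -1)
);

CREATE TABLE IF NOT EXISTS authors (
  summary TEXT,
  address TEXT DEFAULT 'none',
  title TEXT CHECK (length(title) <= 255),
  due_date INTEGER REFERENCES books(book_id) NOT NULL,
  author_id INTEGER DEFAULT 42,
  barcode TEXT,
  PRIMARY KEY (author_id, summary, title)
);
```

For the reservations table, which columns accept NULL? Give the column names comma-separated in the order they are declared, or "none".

- phone: part of the PRIMARY KEY, which implies NOT NULL → not nullable.
- summary: part of the PRIMARY KEY, which implies NOT NULL → not nullable.
- title: no NOT NULL constraint applies → nullable.
- reservation_id: CHECK does not forbid NULL (a CHECK constraint passes when its expression is NULL) → nullable.
- isbn: no NOT NULL constraint applies → nullable.
- year: CHECK does not forbid NULL (a CHECK constraint passes when its expression is NULL) → nullable.
- edition: part of the PRIMARY KEY, which implies NOT NULL → not nullable.

title, reservation_id, isbn, year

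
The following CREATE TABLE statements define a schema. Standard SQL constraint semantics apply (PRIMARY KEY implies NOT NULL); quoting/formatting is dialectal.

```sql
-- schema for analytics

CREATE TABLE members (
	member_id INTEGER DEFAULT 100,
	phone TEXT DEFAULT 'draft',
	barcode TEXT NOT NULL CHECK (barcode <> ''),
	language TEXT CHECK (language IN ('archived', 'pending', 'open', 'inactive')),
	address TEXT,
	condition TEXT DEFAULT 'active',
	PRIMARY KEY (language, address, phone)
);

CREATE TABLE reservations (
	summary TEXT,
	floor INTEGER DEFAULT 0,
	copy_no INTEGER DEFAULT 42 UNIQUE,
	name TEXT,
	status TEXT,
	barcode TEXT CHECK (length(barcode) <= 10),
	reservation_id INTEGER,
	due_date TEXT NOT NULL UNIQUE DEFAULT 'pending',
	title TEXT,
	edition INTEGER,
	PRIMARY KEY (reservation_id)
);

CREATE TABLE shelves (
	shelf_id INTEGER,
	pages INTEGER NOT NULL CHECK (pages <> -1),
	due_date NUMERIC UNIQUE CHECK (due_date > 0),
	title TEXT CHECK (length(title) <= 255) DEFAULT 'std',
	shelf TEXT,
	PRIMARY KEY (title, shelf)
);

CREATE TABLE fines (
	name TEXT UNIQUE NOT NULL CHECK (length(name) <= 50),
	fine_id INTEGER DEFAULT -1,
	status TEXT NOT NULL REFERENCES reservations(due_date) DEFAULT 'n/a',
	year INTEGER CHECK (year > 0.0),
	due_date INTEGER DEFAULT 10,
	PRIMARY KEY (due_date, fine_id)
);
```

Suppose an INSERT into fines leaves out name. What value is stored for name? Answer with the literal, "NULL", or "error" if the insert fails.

name has no DEFAULT clause.
Omitting it would insert NULL, but it is declared NOT NULL, so the INSERT fails.

error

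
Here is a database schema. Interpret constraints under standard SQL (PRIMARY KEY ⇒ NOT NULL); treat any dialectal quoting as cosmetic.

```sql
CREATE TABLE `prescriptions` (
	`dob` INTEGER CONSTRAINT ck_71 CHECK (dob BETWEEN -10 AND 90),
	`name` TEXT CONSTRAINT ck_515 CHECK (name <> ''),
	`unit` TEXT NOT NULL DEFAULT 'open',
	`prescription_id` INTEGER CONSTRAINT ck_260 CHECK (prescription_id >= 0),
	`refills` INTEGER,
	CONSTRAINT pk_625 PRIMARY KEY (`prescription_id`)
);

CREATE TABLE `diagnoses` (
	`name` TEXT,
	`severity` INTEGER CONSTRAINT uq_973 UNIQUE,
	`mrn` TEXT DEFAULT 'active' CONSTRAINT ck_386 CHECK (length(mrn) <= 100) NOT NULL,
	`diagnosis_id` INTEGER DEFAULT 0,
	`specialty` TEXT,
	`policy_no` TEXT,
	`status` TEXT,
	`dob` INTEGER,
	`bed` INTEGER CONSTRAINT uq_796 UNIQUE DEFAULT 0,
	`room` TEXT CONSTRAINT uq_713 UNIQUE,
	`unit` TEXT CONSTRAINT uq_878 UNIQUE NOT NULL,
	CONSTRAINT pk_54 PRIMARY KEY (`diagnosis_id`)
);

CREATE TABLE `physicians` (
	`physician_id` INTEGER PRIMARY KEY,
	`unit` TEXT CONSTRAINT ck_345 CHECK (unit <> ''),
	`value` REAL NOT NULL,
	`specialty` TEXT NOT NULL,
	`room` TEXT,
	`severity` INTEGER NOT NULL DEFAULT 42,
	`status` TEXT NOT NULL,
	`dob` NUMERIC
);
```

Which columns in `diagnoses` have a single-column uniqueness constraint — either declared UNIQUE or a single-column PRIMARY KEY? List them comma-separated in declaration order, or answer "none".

- name: no UNIQUE or single-column PK constraint.
- severity: declared UNIQUE → unique.
- mrn: no UNIQUE or single-column PK constraint.
- diagnosis_id: single-column PRIMARY KEY → unique.
- specialty: no UNIQUE or single-column PK constraint.
- policy_no: no UNIQUE or single-column PK constraint.
- status: no UNIQUE or single-column PK constraint.
- dob: no UNIQUE or single-column PK constraint.
- bed: declared UNIQUE → unique.
- room: declared UNIQUE → unique.
- unit: declared UNIQUE → unique.

severity, diagnosis_id, bed, room, unit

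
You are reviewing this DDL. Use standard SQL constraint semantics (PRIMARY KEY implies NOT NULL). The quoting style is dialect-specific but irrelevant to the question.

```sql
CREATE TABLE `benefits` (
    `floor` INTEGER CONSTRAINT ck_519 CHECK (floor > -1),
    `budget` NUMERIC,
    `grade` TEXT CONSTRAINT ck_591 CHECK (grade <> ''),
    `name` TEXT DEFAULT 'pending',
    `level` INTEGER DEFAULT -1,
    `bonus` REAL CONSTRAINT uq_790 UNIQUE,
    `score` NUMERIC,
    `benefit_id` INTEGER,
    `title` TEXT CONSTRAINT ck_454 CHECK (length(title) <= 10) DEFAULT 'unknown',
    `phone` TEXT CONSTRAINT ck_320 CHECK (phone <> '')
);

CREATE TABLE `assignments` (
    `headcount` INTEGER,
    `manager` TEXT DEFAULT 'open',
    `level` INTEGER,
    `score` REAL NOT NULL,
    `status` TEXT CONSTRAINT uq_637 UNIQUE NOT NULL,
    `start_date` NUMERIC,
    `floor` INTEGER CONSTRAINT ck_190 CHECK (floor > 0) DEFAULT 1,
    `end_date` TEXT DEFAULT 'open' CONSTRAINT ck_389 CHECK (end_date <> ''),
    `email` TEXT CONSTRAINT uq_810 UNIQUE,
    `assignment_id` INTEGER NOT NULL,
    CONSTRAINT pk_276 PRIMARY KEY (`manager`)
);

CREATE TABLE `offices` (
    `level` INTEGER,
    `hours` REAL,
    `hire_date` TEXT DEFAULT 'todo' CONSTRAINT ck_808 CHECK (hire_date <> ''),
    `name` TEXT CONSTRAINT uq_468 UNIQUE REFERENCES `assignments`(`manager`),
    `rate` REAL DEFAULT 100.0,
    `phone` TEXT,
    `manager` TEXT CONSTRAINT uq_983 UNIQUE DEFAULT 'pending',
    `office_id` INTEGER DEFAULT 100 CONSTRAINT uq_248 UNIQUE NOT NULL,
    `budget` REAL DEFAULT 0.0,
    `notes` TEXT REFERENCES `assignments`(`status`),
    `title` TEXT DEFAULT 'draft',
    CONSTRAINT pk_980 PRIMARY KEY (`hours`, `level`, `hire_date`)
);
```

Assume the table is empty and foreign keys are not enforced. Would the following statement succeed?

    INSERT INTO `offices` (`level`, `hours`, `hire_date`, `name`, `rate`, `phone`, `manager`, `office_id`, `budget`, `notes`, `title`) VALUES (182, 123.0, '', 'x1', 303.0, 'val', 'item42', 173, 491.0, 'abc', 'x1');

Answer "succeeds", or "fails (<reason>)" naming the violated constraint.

fails (CHECK on hire_date)

The value '' for hire_date violates CHECK (hire_date <> '').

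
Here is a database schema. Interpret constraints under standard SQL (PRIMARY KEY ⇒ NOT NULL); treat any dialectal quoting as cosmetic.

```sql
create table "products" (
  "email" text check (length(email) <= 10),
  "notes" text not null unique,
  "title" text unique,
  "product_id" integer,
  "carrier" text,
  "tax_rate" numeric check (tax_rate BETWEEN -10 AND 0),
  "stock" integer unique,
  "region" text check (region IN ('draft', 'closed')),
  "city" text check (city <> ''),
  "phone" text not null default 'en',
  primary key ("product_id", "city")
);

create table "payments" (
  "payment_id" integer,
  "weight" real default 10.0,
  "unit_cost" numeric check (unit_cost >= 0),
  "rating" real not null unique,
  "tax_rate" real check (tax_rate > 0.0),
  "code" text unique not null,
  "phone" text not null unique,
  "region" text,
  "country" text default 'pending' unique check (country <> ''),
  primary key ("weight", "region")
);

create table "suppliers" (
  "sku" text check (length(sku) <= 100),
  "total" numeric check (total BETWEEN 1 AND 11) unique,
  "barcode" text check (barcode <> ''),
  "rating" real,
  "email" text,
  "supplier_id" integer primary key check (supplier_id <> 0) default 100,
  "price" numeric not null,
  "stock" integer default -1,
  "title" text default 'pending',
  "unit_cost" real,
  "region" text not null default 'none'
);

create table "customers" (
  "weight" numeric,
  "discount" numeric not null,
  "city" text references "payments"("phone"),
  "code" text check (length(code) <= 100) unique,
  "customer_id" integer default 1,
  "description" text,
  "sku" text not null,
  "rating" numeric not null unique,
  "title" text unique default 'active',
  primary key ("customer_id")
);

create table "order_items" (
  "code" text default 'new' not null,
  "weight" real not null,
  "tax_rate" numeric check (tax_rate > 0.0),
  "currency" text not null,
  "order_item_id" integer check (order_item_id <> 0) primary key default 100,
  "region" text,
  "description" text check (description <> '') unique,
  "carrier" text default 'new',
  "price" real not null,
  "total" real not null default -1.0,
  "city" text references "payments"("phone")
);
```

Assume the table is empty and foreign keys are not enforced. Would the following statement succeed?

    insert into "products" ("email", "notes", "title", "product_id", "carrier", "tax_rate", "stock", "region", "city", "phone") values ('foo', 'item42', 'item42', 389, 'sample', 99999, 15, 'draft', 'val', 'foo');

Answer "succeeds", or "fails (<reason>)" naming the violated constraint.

The value 99999 for tax_rate violates CHECK (tax_rate BETWEEN -10 AND 0).

fails (CHECK on tax_rate)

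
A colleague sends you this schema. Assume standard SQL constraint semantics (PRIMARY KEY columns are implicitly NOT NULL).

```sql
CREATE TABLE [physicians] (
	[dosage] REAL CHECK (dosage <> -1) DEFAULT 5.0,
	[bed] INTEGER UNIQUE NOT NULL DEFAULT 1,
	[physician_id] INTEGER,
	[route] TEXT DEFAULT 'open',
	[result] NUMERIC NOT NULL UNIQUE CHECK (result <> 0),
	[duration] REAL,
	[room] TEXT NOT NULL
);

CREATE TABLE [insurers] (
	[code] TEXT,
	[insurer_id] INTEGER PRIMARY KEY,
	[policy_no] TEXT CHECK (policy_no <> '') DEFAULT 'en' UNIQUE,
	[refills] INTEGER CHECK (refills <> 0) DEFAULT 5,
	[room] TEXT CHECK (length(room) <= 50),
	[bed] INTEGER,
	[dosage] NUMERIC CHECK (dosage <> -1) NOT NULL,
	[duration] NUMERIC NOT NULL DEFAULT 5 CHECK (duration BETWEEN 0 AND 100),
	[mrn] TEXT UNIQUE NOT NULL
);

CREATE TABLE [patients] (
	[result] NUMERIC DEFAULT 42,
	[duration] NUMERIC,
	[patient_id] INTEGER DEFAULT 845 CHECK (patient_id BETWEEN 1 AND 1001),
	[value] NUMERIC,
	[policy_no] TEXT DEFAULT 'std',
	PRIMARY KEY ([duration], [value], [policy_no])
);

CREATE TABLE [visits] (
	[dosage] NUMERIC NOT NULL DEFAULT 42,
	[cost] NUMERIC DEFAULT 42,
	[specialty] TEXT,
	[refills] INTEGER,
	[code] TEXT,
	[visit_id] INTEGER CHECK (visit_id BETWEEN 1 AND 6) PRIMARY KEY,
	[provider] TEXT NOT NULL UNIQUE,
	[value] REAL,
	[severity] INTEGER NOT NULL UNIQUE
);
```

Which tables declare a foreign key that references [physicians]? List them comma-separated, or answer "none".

No REFERENCES clause anywhere in the schema names physicians.

none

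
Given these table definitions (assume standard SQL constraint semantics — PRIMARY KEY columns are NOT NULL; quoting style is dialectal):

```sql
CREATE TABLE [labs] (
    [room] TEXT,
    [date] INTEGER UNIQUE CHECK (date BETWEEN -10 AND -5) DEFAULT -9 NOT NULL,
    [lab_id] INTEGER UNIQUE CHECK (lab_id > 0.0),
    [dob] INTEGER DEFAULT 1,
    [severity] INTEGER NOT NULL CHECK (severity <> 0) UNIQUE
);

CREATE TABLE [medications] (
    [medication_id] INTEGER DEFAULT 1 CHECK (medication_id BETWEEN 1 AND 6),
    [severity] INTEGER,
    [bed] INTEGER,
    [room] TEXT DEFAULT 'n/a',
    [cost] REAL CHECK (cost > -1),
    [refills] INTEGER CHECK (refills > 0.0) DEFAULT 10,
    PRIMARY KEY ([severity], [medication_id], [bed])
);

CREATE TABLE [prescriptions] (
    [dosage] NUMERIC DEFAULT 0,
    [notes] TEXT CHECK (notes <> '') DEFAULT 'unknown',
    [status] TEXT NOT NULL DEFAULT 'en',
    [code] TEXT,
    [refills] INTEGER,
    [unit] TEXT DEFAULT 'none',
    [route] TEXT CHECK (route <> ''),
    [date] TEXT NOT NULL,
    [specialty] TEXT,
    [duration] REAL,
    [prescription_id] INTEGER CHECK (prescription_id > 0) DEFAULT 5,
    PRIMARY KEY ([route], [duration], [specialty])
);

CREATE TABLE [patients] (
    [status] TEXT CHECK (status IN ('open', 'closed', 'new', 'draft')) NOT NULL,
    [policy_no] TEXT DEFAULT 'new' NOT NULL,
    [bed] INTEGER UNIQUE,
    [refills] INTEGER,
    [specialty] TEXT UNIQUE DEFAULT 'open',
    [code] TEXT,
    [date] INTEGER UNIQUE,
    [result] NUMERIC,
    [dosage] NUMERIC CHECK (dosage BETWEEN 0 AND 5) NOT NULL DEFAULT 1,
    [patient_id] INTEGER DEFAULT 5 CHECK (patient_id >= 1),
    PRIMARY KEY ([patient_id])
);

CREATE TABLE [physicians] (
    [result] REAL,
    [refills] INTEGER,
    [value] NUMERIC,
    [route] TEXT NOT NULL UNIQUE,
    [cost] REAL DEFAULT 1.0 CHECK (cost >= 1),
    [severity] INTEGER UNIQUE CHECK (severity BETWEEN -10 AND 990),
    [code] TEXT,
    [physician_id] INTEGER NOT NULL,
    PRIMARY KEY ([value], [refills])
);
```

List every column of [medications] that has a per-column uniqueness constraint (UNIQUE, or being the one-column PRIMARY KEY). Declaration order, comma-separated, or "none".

- medication_id: part of a composite PRIMARY KEY — only the tuple is unique, not this column on its own.
- severity: part of a composite PRIMARY KEY — only the tuple is unique, not this column on its own.
- bed: part of a composite PRIMARY KEY — only the tuple is unique, not this column on its own.
- room: no UNIQUE or single-column PK constraint.
- cost: no UNIQUE or single-column PK constraint.
- refills: no UNIQUE or single-column PK constraint.

none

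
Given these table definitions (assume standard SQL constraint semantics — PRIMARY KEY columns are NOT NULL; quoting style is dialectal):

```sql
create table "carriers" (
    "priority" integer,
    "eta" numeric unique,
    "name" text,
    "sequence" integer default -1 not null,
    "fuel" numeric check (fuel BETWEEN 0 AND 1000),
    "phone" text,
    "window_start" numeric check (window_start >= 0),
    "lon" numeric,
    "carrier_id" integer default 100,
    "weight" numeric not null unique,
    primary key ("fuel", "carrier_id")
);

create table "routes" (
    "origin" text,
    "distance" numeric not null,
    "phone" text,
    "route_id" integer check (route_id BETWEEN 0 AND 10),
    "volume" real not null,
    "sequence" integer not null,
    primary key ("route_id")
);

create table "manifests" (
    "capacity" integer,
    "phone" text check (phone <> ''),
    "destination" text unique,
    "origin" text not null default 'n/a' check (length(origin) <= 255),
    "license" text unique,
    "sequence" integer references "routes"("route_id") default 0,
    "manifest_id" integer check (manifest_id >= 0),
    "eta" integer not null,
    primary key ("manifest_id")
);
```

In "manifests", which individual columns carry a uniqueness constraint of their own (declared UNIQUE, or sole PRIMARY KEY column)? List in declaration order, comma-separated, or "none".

destination, license, manifest_id

- capacity: no UNIQUE or single-column PK constraint.
- phone: no UNIQUE or single-column PK constraint.
- destination: declared UNIQUE → unique.
- origin: no UNIQUE or single-column PK constraint.
- license: declared UNIQUE → unique.
- sequence: no UNIQUE or single-column PK constraint.
- manifest_id: single-column PRIMARY KEY → unique.
- eta: no UNIQUE or single-column PK constraint.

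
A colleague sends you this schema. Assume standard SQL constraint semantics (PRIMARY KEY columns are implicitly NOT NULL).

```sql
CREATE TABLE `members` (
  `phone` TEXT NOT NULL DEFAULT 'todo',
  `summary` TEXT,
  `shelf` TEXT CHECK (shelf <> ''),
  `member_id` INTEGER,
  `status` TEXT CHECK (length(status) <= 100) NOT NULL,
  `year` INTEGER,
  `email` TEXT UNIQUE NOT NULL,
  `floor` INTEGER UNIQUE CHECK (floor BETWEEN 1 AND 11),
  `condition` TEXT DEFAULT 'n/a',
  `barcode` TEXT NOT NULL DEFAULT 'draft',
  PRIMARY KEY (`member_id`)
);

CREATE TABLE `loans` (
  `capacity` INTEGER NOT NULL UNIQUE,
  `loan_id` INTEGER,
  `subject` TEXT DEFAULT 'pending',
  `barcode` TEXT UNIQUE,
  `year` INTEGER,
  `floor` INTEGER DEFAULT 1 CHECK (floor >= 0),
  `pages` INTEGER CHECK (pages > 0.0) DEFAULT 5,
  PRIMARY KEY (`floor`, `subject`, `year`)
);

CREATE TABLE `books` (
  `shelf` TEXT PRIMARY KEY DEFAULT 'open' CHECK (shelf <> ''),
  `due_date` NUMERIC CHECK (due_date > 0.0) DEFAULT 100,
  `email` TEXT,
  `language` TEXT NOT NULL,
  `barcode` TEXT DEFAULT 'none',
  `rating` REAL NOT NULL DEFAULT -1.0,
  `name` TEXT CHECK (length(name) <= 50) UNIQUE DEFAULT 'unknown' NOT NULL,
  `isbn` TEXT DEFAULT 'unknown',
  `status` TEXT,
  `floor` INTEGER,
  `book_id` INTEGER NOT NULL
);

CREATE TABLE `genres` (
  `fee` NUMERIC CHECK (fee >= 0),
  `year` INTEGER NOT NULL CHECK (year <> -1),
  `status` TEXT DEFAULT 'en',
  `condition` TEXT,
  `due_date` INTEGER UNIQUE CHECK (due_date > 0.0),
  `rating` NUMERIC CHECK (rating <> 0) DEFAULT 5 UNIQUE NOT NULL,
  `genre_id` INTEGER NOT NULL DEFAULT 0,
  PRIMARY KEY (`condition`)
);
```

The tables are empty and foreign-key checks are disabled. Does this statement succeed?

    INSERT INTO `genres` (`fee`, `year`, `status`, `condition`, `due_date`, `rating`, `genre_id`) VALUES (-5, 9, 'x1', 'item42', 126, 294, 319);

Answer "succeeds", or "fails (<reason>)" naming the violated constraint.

fails (CHECK on fee)

The value -5 for fee violates CHECK (fee >= 0).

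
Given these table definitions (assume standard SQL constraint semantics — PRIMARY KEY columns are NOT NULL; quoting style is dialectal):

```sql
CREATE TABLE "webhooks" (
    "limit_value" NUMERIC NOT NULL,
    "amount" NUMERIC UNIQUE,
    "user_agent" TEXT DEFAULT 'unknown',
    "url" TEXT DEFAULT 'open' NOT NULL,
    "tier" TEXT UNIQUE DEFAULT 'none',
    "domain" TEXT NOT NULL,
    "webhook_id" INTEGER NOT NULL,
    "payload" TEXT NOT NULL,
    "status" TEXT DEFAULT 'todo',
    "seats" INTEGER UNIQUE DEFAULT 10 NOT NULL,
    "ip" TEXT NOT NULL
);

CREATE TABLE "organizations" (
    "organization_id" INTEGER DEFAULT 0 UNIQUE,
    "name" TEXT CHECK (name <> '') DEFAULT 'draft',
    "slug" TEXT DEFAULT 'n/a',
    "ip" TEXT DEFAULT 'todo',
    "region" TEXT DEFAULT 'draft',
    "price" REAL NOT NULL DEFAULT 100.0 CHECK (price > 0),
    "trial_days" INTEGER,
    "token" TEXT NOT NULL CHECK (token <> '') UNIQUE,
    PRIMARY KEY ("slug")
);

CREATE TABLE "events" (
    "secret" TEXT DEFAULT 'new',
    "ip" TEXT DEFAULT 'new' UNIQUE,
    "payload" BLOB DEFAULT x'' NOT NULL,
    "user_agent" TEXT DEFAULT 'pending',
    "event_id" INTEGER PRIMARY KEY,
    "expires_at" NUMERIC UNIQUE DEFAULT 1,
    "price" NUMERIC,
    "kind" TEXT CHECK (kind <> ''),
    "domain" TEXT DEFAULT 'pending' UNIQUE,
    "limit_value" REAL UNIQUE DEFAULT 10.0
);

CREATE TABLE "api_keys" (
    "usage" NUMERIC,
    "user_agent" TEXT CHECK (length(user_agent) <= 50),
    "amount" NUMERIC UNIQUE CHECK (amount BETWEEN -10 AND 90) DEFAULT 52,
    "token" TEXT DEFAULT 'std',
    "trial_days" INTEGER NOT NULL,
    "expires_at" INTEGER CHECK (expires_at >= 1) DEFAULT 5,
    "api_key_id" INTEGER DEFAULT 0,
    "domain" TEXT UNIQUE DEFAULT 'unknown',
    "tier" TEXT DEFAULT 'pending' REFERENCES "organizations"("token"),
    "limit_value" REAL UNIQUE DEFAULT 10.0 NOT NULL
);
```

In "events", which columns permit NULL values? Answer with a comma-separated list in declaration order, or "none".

- secret: DEFAULT only fills an omitted column; an explicit NULL is still allowed → nullable.
- ip: UNIQUE does not imply NOT NULL → nullable.
- payload: declared NOT NULL → not nullable.
- user_agent: DEFAULT only fills an omitted column; an explicit NULL is still allowed → nullable.
- event_id: part of the PRIMARY KEY, which implies NOT NULL → not nullable.
- expires_at: UNIQUE does not imply NOT NULL → nullable.
- price: no NOT NULL constraint applies → nullable.
- kind: CHECK does not forbid NULL (a CHECK constraint passes when its expression is NULL) → nullable.
- domain: UNIQUE does not imply NOT NULL → nullable.
- limit_value: UNIQUE does not imply NOT NULL → nullable.

secret, ip, user_agent, expires_at, price, kind, domain, limit_value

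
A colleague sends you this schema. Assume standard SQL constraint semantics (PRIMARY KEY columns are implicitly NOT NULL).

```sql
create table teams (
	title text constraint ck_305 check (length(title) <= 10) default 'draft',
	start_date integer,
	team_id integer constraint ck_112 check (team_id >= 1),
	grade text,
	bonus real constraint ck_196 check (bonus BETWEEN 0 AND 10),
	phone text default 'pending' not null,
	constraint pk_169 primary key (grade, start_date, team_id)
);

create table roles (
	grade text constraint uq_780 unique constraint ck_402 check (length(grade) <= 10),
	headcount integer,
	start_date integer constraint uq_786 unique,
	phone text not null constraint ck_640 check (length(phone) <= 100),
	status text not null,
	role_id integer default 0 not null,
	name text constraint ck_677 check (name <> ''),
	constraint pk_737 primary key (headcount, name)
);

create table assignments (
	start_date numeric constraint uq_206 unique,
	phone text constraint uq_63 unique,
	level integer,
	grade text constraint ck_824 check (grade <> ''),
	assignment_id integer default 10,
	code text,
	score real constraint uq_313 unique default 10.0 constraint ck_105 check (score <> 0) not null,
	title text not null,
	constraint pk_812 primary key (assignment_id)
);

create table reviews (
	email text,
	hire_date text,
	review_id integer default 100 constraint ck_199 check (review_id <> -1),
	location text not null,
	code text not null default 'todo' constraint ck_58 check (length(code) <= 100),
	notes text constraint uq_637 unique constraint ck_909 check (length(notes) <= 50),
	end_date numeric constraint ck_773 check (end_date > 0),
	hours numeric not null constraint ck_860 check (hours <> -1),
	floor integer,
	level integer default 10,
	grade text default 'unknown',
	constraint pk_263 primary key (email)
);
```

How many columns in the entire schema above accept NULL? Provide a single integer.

teams: 2 nullable (title, bonus — PK (grade, start_date, team_id) and explicit NOT NULL columns excluded).
roles: 2 nullable (grade, start_date — PK (headcount, name) and explicit NOT NULL columns excluded).
assignments: 5 nullable (start_date, phone, level, grade, code — PK (assignment_id) and explicit NOT NULL columns excluded).
reviews: 7 nullable (hire_date, review_id, notes, end_date, floor, level, grade — PK (email) and explicit NOT NULL columns excluded).
Total: 2 + 2 + 5 + 7 = 16.

16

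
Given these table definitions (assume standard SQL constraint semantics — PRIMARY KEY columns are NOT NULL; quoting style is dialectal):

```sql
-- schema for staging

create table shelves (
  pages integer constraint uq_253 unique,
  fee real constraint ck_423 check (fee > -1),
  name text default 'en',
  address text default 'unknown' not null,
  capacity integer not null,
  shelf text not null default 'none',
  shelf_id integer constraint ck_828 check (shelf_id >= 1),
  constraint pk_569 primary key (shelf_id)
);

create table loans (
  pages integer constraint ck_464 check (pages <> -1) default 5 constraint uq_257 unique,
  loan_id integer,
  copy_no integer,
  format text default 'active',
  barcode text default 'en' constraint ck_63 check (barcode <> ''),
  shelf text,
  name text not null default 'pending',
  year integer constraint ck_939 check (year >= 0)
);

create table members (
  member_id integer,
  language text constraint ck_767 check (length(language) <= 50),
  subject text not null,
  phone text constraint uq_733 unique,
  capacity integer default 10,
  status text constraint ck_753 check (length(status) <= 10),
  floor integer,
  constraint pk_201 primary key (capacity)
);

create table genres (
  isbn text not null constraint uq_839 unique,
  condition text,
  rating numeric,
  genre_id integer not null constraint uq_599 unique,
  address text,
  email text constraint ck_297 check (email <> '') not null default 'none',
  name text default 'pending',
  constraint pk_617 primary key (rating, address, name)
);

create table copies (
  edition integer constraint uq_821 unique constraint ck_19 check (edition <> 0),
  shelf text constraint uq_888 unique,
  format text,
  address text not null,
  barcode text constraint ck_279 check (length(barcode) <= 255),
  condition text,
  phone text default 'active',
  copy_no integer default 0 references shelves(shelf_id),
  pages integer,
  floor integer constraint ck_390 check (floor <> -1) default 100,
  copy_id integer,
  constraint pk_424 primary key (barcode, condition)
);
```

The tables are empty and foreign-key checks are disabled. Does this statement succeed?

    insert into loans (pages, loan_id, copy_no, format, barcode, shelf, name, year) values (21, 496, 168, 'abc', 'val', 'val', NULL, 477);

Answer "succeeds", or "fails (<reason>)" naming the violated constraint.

fails (NOT NULL on name)

name is explicitly set to NULL, but name is declared NOT NULL.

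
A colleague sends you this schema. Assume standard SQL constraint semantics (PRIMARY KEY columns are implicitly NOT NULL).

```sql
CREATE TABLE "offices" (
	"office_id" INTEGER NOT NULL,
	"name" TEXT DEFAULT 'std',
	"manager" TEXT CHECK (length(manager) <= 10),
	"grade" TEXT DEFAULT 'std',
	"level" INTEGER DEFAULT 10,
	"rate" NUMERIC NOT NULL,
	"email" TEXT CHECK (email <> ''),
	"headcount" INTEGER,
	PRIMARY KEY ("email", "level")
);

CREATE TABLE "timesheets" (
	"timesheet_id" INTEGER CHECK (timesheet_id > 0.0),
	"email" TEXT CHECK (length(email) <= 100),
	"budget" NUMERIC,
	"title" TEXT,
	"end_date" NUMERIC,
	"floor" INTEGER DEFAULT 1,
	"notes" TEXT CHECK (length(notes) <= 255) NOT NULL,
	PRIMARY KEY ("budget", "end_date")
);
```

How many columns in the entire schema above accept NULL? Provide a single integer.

8

offices: 4 nullable (name, manager, grade, headcount — PK (email, level) and explicit NOT NULL columns excluded).
timesheets: 4 nullable (timesheet_id, email, title, floor — PK (budget, end_date) and explicit NOT NULL columns excluded).
Total: 4 + 4 = 8.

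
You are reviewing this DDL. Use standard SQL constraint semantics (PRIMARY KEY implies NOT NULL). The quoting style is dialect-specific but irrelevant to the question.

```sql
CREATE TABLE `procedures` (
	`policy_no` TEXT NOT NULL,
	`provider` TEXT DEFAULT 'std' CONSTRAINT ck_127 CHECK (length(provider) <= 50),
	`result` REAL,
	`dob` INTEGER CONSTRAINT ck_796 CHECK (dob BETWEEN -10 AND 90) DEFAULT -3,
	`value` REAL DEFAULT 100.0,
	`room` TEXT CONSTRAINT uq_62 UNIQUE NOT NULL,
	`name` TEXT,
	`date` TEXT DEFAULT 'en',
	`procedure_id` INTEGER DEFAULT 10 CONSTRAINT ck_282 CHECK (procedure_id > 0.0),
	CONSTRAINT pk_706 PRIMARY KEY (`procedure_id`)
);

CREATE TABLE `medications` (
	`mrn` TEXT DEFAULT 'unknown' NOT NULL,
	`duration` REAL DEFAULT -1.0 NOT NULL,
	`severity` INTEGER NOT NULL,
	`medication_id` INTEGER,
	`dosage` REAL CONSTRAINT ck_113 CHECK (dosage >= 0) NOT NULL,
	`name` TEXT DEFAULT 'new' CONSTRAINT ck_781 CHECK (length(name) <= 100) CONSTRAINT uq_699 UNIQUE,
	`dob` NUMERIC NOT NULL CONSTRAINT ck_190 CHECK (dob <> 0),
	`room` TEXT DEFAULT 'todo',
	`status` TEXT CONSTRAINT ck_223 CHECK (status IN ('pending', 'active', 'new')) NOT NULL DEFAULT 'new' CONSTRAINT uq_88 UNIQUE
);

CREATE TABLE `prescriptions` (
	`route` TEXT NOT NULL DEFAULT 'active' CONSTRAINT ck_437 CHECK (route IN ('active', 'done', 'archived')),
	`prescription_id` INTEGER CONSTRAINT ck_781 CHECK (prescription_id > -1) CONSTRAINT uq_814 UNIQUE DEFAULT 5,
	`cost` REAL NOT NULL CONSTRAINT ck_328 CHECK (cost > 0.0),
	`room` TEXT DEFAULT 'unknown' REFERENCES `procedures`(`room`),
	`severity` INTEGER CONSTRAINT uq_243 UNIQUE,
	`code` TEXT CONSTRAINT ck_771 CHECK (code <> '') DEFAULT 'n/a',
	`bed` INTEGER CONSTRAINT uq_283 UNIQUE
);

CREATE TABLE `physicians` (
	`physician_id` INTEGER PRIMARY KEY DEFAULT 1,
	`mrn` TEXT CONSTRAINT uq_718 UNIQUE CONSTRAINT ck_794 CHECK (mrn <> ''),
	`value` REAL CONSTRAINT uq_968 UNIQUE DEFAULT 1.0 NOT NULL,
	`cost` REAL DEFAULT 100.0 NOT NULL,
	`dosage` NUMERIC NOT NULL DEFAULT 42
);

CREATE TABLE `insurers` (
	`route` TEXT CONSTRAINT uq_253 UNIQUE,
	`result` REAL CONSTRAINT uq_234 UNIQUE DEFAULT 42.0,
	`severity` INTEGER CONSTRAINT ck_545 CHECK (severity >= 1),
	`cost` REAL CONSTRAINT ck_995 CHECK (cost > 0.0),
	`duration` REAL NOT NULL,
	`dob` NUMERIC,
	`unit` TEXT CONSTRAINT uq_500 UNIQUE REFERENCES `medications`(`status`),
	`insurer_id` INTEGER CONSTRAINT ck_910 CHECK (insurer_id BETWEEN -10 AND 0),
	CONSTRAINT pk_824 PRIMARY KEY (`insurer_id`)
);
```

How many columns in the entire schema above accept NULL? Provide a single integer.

21

procedures: 6 nullable (provider, result, dob, value, name, date — PK (procedure_id) and explicit NOT NULL columns excluded).
medications: 3 nullable (medication_id, name, room — PK none and explicit NOT NULL columns excluded).
prescriptions: 5 nullable (prescription_id, room, severity, code, bed — PK none and explicit NOT NULL columns excluded).
physicians: 1 nullable (mrn — PK (physician_id) and explicit NOT NULL columns excluded).
insurers: 6 nullable (route, result, severity, cost, dob, unit — PK (insurer_id) and explicit NOT NULL columns excluded).
Total: 6 + 3 + 5 + 1 + 6 = 21.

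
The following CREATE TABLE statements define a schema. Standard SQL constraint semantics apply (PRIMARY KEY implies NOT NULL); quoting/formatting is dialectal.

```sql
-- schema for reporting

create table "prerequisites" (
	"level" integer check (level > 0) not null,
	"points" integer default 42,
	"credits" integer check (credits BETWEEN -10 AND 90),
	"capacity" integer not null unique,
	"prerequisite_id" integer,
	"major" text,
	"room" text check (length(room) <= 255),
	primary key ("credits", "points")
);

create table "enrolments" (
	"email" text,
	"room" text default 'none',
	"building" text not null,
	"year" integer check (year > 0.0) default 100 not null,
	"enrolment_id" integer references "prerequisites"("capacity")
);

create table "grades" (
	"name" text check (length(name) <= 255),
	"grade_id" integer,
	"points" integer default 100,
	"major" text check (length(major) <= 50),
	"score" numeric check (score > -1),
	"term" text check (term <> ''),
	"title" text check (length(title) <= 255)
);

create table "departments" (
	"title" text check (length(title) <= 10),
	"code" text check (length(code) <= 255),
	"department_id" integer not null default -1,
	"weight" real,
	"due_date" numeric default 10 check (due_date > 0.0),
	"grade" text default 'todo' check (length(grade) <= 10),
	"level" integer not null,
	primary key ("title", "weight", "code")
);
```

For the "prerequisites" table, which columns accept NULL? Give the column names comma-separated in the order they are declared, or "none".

prerequisite_id, major, room

- level: declared NOT NULL → not nullable.
- points: part of the PRIMARY KEY, which implies NOT NULL → not nullable.
- credits: part of the PRIMARY KEY, which implies NOT NULL → not nullable.
- capacity: declared NOT NULL → not nullable.
- prerequisite_id: no NOT NULL constraint applies → nullable.
- major: no NOT NULL constraint applies → nullable.
- room: CHECK does not forbid NULL (a CHECK constraint passes when its expression is NULL) → nullable.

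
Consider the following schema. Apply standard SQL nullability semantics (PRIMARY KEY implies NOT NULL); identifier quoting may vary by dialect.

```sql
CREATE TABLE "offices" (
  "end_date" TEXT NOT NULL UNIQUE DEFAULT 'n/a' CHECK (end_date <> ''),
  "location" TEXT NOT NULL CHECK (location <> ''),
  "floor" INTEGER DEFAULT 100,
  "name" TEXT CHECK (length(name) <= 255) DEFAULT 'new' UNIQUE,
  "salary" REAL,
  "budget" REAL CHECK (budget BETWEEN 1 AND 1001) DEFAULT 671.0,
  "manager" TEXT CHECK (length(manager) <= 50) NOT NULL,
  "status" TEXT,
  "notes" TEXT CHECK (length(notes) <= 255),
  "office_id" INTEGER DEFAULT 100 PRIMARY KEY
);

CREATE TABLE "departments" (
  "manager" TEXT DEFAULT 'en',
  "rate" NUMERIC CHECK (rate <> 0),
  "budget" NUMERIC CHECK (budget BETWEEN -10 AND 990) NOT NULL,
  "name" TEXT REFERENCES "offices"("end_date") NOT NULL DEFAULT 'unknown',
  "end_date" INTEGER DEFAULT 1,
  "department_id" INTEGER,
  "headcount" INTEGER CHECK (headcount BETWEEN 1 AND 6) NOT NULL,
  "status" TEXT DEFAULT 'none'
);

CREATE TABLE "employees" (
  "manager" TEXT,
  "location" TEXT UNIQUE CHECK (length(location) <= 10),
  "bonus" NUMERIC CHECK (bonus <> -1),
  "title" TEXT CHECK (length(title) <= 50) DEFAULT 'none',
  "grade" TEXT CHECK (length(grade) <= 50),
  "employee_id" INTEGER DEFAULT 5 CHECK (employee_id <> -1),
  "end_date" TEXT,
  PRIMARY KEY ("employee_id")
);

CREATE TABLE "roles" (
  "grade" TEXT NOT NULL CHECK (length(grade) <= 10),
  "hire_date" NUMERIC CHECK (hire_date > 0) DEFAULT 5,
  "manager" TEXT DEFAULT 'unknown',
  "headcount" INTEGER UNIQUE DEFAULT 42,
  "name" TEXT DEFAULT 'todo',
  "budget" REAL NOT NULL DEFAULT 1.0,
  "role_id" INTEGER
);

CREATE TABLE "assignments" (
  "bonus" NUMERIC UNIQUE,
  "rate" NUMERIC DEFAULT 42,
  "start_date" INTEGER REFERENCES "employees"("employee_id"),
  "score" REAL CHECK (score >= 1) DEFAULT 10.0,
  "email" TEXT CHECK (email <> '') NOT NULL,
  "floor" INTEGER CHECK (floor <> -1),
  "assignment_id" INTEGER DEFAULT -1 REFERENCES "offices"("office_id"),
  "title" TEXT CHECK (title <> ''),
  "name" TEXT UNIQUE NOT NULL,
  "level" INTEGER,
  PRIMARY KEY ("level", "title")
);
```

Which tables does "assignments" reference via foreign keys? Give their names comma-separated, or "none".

employees, offices

- start_date REFERENCES employees(employee_id).
- assignment_id REFERENCES offices(office_id).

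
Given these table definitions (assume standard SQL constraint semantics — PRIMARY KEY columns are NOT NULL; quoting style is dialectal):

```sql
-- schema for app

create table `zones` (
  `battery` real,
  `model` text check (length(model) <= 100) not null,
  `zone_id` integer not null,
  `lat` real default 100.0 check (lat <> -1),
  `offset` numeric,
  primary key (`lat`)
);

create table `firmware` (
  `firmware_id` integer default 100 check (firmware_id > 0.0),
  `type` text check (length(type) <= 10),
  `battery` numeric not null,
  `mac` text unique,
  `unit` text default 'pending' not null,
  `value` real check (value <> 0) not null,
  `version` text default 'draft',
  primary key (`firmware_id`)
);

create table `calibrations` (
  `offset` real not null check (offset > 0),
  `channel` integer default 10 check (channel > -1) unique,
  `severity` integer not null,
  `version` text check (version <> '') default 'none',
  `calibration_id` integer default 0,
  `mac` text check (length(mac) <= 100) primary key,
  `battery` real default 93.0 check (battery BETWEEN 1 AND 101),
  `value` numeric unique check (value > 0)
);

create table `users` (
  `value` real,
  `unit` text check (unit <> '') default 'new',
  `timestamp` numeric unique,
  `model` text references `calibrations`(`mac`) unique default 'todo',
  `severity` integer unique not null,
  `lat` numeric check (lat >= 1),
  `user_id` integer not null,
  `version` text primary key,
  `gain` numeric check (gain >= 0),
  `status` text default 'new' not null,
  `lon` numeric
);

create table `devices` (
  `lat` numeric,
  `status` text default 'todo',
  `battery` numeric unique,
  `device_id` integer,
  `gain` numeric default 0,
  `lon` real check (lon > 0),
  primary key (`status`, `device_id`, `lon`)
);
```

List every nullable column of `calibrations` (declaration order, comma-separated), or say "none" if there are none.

channel, version, calibration_id, battery, value

- offset: declared NOT NULL → not nullable.
- channel: CHECK does not forbid NULL (a CHECK constraint passes when its expression is NULL) → nullable.
- severity: declared NOT NULL → not nullable.
- version: CHECK does not forbid NULL (a CHECK constraint passes when its expression is NULL) → nullable.
- calibration_id: DEFAULT only fills an omitted column; an explicit NULL is still allowed → nullable.
- mac: part of the PRIMARY KEY, which implies NOT NULL → not nullable.
- battery: CHECK does not forbid NULL (a CHECK constraint passes when its expression is NULL) → nullable.
- value: CHECK does not forbid NULL (a CHECK constraint passes when its expression is NULL) → nullable.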